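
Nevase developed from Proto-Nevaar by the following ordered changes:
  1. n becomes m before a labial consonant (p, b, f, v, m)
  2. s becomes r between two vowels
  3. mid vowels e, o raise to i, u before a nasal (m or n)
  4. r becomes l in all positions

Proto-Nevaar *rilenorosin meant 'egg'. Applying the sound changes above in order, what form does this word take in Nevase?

Nevase: start from *rilenorosin.
  rule 1: no change — rilenorosin
  rule 2 (rhotacism): rilenorosin → rilenororin
  rule 3 (pre-nasal raising): rilenororin → rilinororin
  rule 4 (unconditioned shift): rilinororin → lilinololin
  ⇒ Nevase lilinololin

lilinololin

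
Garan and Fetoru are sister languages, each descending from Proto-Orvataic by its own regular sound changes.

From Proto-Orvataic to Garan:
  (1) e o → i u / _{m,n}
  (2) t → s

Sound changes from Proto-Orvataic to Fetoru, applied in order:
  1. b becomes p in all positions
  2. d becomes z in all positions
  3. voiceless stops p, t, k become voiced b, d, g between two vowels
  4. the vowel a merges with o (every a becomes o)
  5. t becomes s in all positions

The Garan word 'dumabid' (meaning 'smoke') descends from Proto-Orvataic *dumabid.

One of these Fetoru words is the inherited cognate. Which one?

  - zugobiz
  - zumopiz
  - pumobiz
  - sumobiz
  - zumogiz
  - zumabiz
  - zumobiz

Fetoru: *dumabid > dumapid > zumapiz > zumabiz > zumobiz  (by unconditioned shift, unconditioned shift, intervocalic voicing, vowel merger)
Only 'zumobiz' matches the regular Fetoru development of *dumabid.

zumobiz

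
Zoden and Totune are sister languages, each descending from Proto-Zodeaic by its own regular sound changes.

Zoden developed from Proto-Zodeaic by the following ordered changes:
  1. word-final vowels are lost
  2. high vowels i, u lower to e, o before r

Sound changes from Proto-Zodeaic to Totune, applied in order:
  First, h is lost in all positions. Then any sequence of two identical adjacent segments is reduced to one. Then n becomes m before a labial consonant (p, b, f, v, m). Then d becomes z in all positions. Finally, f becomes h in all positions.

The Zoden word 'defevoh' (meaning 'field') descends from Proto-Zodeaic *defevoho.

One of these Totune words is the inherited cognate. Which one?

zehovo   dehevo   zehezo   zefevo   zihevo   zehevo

Totune: start from *defevoho.
  rule 1 (h-loss): defevoho → defevoo
  rule 2 (degemination): defevoo → defevo
  rule 3: no change — defevo
  rule 4 (unconditioned shift): defevo → zefevo
  rule 5 (unconditioned shift): zefevo → zehevo
  ⇒ Totune zehevo
Among the options, 'zehevo' alone shows every Totune change applied in order.

zehevo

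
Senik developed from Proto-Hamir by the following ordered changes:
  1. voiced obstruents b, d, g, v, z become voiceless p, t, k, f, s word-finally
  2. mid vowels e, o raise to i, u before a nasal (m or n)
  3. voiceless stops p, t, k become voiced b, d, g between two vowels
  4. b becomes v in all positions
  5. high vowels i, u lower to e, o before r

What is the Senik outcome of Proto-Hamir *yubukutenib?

yuvugudinip

Senik: start from *yubukutenib.
  rule 1 (final devoicing): yubukutenib → yubukutenip
  rule 2 (pre-nasal raising): yubukutenip → yubukutinip
  rule 3 (intervocalic voicing): yubukutinip → yubugudinip
  rule 4 (unconditioned shift): yubugudinip → yuvugudinip
  rule 5: no change — yuvugudinip
  ⇒ Senik yuvugudinip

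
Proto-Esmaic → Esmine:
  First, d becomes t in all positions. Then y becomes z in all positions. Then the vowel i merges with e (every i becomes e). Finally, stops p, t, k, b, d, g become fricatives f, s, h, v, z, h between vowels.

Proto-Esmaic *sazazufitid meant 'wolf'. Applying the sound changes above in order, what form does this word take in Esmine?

Esmine: *sazazufitid
  sazazufitid → sazazufitit   [unconditioned shift]
  sazazufitit (rule 2 does not apply)
  sazazufitit → sazazufetet   [vowel merger]
  sazazufetet → sazazufeset   [intervocalic lenition]
  giving Esmine sazazufeset.

sazazufeset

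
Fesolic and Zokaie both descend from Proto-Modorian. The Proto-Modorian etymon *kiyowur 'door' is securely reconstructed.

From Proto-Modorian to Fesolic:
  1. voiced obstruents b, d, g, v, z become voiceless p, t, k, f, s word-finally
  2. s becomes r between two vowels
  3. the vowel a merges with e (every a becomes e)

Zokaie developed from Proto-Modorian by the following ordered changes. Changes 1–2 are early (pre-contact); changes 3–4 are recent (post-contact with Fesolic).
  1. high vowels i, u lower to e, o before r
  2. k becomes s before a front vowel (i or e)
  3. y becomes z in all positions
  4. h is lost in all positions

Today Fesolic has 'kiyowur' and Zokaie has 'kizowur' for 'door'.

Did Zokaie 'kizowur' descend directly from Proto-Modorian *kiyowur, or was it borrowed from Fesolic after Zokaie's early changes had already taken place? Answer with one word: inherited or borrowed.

borrowed

If inherited, *kiyowur would pass through all of Zokaie's changes:
Zokaie: *kiyowur
  kiyowur → kiyowor   [pre-rhotic lowering]
  kiyowor → siyowor   [palatalisation]
  siyowor → sizowor   [unconditioned shift]
  sizowor (rule 4 does not apply)
  giving Zokaie sizowor.
If borrowed from Fesolic 'kiyowur' after the early changes, it would undergo only the recent ones:
  rule 3 (unconditioned shift): kiyowur → kizowur
  rule 4 (h-loss): no change (kizowur)
  ⇒ as a loan: kizowur
Zokaie 'kizowur' matches the loan outcome 'kizowur', not the inherited 'sizowor' — it skipped the early Zokaie changes, so it was borrowed from Fesolic.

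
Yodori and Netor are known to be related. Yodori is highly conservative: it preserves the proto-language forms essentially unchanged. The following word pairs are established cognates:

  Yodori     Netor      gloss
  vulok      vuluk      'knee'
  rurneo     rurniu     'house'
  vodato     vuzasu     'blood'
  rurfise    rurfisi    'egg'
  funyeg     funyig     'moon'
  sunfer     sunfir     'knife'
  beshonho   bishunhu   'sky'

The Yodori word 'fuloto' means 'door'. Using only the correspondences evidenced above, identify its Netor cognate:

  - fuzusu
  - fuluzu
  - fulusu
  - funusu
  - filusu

vulok ~ vuluk, vodato ~ vuzasu — Yodori o corresponds to Netor u after a consonant, before a consonant other than r, m, n, p, b, f, v.
vodato ~ vuzasu — Yodori t corresponds to Netor s between vowels (before a back vowel).
vodato ~ vuzasu, beshonho ~ bishunhu — Yodori o corresponds to Netor u word-finally.
Applying these to Yodori 'fuloto':
  fuloto → fuluto   (o→u after a consonant, before a consonant other than r, m, n, p, b, f, v)
  fuluto → fuluso   (t→s between vowels (before a back vowel))
  fuluso → fulusu   (o→u word-finally)
So the Netor cognate is 'fulusu'.

fulusu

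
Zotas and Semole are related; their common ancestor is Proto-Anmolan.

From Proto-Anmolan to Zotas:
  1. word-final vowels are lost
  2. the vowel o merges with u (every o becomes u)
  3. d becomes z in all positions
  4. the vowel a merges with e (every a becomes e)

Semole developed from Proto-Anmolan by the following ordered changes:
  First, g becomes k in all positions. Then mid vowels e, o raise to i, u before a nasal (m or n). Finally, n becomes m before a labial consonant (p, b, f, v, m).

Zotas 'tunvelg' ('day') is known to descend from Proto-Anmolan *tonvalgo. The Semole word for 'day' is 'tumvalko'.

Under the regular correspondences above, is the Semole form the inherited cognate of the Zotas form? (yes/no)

Derive the expected Semole reflex of *tonvalgo:
Semole: *tonvalgo > tonvalko > tunvalko > tumvalko  (by unconditioned shift, pre-nasal raising, nasal place assimilation)
Semole 'tumvalko' matches the regular reflex exactly, so the pair is cognate.

yes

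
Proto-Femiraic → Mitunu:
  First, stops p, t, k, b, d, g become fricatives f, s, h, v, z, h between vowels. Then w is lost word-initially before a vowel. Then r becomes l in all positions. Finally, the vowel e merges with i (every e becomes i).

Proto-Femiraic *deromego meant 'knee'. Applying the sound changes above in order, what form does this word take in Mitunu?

Mitunu: *deromego > deromeho > delomeho > dilomiho  (by intervocalic lenition, unconditioned shift, vowel merger)

dilomiho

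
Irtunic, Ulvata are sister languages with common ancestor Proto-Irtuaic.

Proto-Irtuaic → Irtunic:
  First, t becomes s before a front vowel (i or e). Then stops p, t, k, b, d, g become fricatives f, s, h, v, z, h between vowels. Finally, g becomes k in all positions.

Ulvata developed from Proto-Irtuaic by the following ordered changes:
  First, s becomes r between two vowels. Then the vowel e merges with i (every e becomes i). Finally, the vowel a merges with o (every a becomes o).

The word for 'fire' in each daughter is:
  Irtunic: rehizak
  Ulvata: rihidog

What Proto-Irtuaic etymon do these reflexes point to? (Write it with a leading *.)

*rehidag

Position 5: Irtunic has z, Ulvata has d. Ulvata preserves d here (none of its changes turn any other segment into d), so the proto-segment is *d.
Position 6: Irtunic has a, Ulvata has o. Irtunic preserves a here (none of its changes turn any other segment into a), so the proto-segment is *a.
Position 2: Irtunic has e, Ulvata has i. Irtunic preserves e here (none of its changes turn any other segment into e), so the proto-segment is *e.
This points to *rehidag. Verify forward in each daughter:
Irtunic: start from *rehidag.
  rule 1: no change — rehidag
  rule 2 (intervocalic lenition): rehidag → rehizag
  rule 3 (unconditioned shift): rehizag → rehizak
  ⇒ Irtunic rehizak
Ulvata: start from *rehidag.
  rule 1: no change — rehidag
  rule 2 (vowel merger): rehidag → rihidag
  rule 3 (vowel merger): rihidag → rihidog
  ⇒ Ulvata rihidog
No other proto-form is consistent with every reflex, so the reconstruction is *rehidag.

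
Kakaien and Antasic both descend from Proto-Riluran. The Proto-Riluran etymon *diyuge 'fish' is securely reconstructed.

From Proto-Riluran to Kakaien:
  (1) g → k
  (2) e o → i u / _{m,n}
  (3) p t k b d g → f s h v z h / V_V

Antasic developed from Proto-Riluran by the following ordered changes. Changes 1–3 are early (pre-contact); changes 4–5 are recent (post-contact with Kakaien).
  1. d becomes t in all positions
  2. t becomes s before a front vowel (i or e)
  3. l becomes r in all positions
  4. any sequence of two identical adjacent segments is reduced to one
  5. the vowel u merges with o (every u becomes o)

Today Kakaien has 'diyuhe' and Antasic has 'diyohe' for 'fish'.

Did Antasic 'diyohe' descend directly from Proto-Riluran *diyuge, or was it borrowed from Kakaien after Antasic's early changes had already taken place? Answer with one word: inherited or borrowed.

If inherited, *diyuge would pass through all of Antasic's changes:
Antasic: *diyuge > tiyuge > siyuge > siyoge  (by unconditioned shift, palatalisation, vowel merger)
If borrowed from Kakaien 'diyuhe' after the early changes, it would undergo only the recent ones:
  rule 4 (degemination): no change (diyuhe)
  rule 5 (vowel merger): diyuhe → diyohe
  ⇒ as a loan: diyohe
Antasic 'diyohe' matches the loan outcome 'diyohe', not the inherited 'siyoge' — it skipped the early Antasic changes, so it was borrowed from Kakaien.

borrowed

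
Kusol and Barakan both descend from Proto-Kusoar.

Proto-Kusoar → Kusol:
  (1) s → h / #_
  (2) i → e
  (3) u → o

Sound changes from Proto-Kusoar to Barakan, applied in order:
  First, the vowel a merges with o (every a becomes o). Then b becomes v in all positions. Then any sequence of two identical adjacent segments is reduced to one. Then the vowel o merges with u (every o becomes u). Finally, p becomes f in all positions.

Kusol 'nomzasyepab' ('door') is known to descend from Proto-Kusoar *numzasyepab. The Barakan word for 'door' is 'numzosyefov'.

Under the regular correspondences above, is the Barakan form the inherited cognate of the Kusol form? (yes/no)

Derive the expected Barakan reflex of *numzasyepab:
Barakan: *numzasyepab
  numzasyepab → numzosyepob   [vowel merger]
  numzosyepob → numzosyepov   [unconditioned shift]
  numzosyepov (rule 3 does not apply)
  numzosyepov → numzusyepuv   [vowel merger]
  numzusyepuv → numzusyefuv   [unconditioned shift]
  giving Barakan numzusyefuv.
The regular Barakan reflex would be 'numzusyefuv', but the attested form is 'numzosyefov'. The correspondence is irregular, so they are not cognates (the Barakan form has a different source).

no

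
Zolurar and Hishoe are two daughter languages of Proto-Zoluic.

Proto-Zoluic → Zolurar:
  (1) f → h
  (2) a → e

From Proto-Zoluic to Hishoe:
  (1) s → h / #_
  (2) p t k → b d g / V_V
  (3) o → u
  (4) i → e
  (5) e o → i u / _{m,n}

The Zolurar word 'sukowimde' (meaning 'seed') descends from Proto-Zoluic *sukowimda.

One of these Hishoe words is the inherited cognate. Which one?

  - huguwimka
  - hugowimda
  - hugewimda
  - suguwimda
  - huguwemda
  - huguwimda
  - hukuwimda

Hishoe: *sukowimda > hukowimda > hugowimda > huguwimda > huguwemda > huguwimda  (by debuccalisation, intervocalic voicing, vowel merger, vowel merger, pre-nasal raising)

huguwimda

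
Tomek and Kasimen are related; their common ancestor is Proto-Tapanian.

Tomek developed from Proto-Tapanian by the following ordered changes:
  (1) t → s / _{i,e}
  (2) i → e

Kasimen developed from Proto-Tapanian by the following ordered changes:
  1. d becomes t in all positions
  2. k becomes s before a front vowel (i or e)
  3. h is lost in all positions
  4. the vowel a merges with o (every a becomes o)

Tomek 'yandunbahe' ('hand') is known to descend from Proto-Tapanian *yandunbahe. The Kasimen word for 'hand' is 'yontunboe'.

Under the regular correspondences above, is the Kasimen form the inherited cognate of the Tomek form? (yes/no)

Derive the expected Kasimen reflex of *yandunbahe:
Kasimen: *yandunbahe
  yandunbahe → yantunbahe   [unconditioned shift]
  yantunbahe (rule 2 does not apply)
  yantunbahe → yantunbae   [h-loss]
  yantunbae → yontunboe   [vowel merger]
  giving Kasimen yontunboe.
Kasimen 'yontunboe' matches the regular reflex exactly, so the pair is cognate.

yes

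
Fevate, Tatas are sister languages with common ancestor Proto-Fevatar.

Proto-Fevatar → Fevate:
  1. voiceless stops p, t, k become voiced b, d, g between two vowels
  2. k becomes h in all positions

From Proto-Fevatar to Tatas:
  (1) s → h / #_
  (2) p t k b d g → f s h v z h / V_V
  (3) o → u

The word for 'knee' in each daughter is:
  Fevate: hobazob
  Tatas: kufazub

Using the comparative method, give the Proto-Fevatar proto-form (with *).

*kopazob

Position 3: Fevate has b, Tatas has f. Taking the neighbouring segments as reconstructed: Fevate b could go back to *p or *b; Tatas f could go back to *p or *f — the one source consistent with every daughter is *p.
Position 6: Fevate has o, Tatas has u. Fevate preserves o here (none of its changes turn any other segment into o), so the proto-segment is *o.
This points to *kopazob. Verify forward in each daughter:
Fevate: *kopazob > kobazob > hobazob  (by intervocalic voicing, unconditioned shift)
Tatas: start from *kopazob.
  rule 1: no change — kopazob
  rule 2 (intervocalic lenition): kopazob → kofazob
  rule 3 (vowel merger): kofazob → kufazub
  ⇒ Tatas kufazub
No other proto-form is consistent with every reflex, so the reconstruction is *kopazob.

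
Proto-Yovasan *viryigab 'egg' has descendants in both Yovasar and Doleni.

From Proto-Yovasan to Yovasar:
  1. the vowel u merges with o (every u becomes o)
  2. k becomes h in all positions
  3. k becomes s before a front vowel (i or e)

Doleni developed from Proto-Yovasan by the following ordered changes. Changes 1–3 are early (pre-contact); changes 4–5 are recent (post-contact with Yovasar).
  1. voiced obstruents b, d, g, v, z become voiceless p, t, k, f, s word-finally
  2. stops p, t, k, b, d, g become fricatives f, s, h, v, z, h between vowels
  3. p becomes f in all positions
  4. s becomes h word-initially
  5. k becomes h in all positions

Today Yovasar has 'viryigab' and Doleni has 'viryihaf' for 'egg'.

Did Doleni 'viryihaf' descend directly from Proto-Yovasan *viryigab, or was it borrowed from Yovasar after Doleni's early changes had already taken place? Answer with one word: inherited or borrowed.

inherited

If inherited, *viryigab would pass through all of Doleni's changes:
Doleni: start from *viryigab.
  rule 1 (final devoicing): viryigab → viryigap
  rule 2 (intervocalic lenition): viryigap → viryihap
  rule 3 (unconditioned shift): viryihap → viryihaf
  rule 4: no change — viryihaf
  rule 5: no change — viryihaf
  ⇒ Doleni viryihaf
If borrowed from Yovasar 'viryigab' after the early changes, it would undergo only the recent ones:
  rule 4 (debuccalisation): no change (viryigab)
  rule 5 (unconditioned shift): no change (viryigab)
  ⇒ as a loan: viryigab
Doleni 'viryihaf' matches the inherited outcome exactly, so it is an inherited cognate, not a loan.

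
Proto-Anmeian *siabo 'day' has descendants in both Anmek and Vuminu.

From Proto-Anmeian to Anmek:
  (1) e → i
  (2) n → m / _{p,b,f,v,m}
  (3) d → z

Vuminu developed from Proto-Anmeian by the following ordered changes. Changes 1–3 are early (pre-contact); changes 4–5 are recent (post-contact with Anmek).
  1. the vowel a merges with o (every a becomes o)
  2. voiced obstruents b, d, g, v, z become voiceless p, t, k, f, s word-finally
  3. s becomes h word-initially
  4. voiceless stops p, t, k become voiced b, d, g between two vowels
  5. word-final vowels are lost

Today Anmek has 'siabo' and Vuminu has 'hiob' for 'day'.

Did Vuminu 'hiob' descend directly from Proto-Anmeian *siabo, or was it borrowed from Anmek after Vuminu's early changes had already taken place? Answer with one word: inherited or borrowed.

inherited

If inherited, *siabo would pass through all of Vuminu's changes:
Vuminu: start from *siabo.
  rule 1 (vowel merger): siabo → siobo
  rule 2: no change — siobo
  rule 3 (debuccalisation): siobo → hiobo
  rule 4: no change — hiobo
  rule 5 (apocope): hiobo → hiob
  ⇒ Vuminu hiob
If borrowed from Anmek 'siabo' after the early changes, it would undergo only the recent ones:
  rule 4 (intervocalic voicing): no change (siabo)
  rule 5 (apocope): siabo → siab
  ⇒ as a loan: siab
Vuminu 'hiob' matches the inherited outcome exactly, so it is an inherited cognate, not a loan.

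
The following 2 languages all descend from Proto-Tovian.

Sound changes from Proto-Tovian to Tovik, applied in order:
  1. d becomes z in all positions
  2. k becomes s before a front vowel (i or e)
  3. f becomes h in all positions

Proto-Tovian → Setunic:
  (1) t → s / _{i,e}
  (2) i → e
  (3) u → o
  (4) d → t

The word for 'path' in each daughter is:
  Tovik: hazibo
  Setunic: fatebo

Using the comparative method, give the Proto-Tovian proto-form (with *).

*fadibo

Position 3: Tovik has z, Setunic has t. Taking the neighbouring segments as reconstructed: Tovik z could go back to *d or *z; Setunic t can only go back to *d — the one source consistent with every daughter is *d.
Position 1: Tovik has h, Setunic has f. Setunic preserves f here (none of its changes turn any other segment into f), so the proto-segment is *f.
Continuing position by position gives *fadibo; check it forward:
Tovik: start from *fadibo.
  rule 1 (unconditioned shift): fadibo → fazibo
  rule 2: no change — fazibo
  rule 3 (unconditioned shift): fazibo → hazibo
  ⇒ Tovik hazibo
Setunic: start from *fadibo.
  rule 1: no change — fadibo
  rule 2 (vowel merger): fadibo → fadebo
  rule 3: no change — fadebo
  rule 4 (unconditioned shift): fadebo → fatebo
  ⇒ Setunic fatebo
Only *fadibo yields all of Tovik hazibo, Setunic fatebo.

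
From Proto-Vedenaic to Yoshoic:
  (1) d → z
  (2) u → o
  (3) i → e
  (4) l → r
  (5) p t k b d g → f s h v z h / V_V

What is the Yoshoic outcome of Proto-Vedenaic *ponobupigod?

Yoshoic: start from *ponobupigod.
  rule 1 (unconditioned shift): ponobupigod → ponobupigoz
  rule 2 (vowel merger): ponobupigoz → ponobopigoz
  rule 3 (vowel merger): ponobopigoz → ponobopegoz
  rule 4: no change — ponobopegoz
  rule 5 (intervocalic lenition): ponobopegoz → ponovofehoz
  ⇒ Yoshoic ponovofehoz

ponovofehoz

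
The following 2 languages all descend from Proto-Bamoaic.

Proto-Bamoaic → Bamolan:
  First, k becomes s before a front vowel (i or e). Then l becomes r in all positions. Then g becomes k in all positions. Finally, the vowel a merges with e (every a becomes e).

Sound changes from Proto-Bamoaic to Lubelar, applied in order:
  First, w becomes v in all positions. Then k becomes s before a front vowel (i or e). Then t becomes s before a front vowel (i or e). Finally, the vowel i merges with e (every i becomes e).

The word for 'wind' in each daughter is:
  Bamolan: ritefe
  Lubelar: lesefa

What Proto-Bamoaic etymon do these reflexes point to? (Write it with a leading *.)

Position 2: Bamolan has i, Lubelar has e. Bamolan preserves i here (none of its changes turn any other segment into i), so the proto-segment is *i.
Position 6: Bamolan has e, Lubelar has a. Lubelar preserves a here (none of its changes turn any other segment into a), so the proto-segment is *a.
Position 3: Bamolan has t, Lubelar has s. Bamolan preserves t here (none of its changes turn any other segment into t), so the proto-segment is *t.
Continuing position by position gives *litefa; check it forward:
Bamolan: *litefa > ritefa > ritefe  (by unconditioned shift, vowel merger)
Lubelar: *litefa
  litefa (rule 1 does not apply)
  litefa (rule 2 does not apply)
  litefa → lisefa   [palatalisation]
  lisefa → lesefa   [vowel merger]
  giving Lubelar lesefa.
*litefa is the unique common source.

*litefa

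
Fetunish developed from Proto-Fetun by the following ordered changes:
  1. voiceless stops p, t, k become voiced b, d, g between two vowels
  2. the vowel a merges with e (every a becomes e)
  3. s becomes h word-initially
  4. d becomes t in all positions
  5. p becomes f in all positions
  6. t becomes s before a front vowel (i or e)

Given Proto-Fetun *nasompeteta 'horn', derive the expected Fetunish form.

nesomfesese

Fetunish: *nasompeteta
  nasompeteta → nasompededa   [intervocalic voicing]
  nasompededa → nesompedede   [vowel merger]
  nesompedede (rule 3 does not apply)
  nesompedede → nesompetete   [unconditioned shift]
  nesompetete → nesomfetete   [unconditioned shift]
  nesomfetete → nesomfesese   [palatalisation]
  giving Fetunish nesomfesese.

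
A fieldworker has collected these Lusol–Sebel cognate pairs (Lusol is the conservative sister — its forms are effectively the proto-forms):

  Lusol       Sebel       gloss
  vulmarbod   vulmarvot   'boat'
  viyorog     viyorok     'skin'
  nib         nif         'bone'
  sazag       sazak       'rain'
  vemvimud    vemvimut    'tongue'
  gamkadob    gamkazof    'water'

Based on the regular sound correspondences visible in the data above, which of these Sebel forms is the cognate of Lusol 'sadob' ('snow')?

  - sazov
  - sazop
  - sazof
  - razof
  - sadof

gamkadob ~ gamkazof — Lusol d corresponds to Sebel z between vowels (before a back vowel).
nib ~ nif, gamkadob ~ gamkazof — Lusol b corresponds to Sebel f word-finally.
Applying these to Lusol 'sadob':
  sadob → sazob   (d→z between vowels (before a back vowel))
  sazob → sazof   (b→f word-finally)
So the Sebel cognate is 'sazof'.

sazof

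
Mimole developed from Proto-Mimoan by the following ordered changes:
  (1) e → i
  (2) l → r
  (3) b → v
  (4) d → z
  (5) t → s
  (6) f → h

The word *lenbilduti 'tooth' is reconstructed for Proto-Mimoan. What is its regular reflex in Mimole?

Mimole: *lenbilduti
  lenbilduti → linbilduti   [vowel merger]
  linbilduti → rinbirduti   [unconditioned shift]
  rinbirduti → rinvirduti   [unconditioned shift]
  rinvirduti → rinvirzuti   [unconditioned shift]
  rinvirzuti → rinvirzusi   [unconditioned shift]
  rinvirzusi (rule 6 does not apply)
  giving Mimole rinvirzusi.

rinvirzusi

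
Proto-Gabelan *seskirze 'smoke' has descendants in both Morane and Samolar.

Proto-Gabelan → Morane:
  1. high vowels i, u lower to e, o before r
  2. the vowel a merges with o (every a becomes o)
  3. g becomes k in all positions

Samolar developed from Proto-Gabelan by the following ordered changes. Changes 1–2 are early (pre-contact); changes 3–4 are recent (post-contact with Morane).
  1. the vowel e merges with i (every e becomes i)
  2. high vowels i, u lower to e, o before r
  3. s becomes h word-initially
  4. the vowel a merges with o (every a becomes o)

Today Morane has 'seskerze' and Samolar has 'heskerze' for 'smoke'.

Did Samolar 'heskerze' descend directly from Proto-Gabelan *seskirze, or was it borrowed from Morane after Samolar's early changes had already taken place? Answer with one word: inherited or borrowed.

borrowed

If inherited, *seskirze would pass through all of Samolar's changes:
Samolar: *seskirze
  seskirze → siskirzi   [vowel merger]
  siskirzi → siskerzi   [pre-rhotic lowering]
  siskerzi → hiskerzi   [debuccalisation]
  hiskerzi (rule 4 does not apply)
  giving Samolar hiskerzi.
If borrowed from Morane 'seskerze' after the early changes, it would undergo only the recent ones:
  rule 3 (debuccalisation): seskerze → heskerze
  rule 4 (vowel merger): no change (heskerze)
  ⇒ as a loan: heskerze
Samolar 'heskerze' matches the loan outcome 'heskerze', not the inherited 'hiskerzi' — it skipped the early Samolar changes, so it was borrowed from Morane.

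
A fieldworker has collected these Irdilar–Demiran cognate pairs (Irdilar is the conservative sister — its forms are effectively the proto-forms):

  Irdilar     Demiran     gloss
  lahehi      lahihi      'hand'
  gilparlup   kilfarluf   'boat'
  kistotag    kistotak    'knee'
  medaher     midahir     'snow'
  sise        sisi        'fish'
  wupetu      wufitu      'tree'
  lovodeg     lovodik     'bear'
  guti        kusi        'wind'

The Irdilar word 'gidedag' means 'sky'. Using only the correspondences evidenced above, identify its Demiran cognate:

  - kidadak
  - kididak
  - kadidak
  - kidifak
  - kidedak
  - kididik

kididak

gilparlup ~ kilfarluf — Irdilar g corresponds to Demiran k word-initially before a front vowel.
lahehi ~ lahihi, medaher ~ midahir — Irdilar e corresponds to Demiran i after a consonant, before a consonant other than r, m, n, p, b, f, v.
kistotag ~ kistotak, lovodeg ~ lovodik — Irdilar g corresponds to Demiran k word-finally.
Applying these to Irdilar 'gidedag':
  gidedag → kidedag   (g→k word-initially before a front vowel)
  kidedag → kididag   (e→i after a consonant, before a consonant other than r, m, n, p, b, f, v)
  kididag → kididak   (g→k word-finally)
So the Demiran cognate is 'kididak'.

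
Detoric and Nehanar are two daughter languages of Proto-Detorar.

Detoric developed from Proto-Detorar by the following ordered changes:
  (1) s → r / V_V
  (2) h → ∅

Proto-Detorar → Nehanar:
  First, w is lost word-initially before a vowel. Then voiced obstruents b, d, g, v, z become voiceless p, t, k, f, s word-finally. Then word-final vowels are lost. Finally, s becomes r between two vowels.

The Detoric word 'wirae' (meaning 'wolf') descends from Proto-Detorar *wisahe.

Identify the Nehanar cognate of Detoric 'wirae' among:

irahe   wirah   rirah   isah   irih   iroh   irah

Nehanar: *wisahe
  wisahe → isahe   [glide loss]
  isahe (rule 2 does not apply)
  isahe → isah   [apocope]
  isah → irah   [rhotacism]
  giving Nehanar irah.
The other candidates each miss or misapply at least one Nehanar change.

irah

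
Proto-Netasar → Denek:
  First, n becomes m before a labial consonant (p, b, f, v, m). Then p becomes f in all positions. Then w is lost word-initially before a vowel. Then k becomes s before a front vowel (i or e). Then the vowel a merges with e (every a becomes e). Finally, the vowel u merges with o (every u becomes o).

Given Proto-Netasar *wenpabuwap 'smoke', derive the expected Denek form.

emfebowef

Denek: start from *wenpabuwap.
  rule 1 (nasal place assimilation): wenpabuwap → wempabuwap
  rule 2 (unconditioned shift): wempabuwap → wemfabuwaf
  rule 3 (glide loss): wemfabuwaf → emfabuwaf
  rule 4: no change — emfabuwaf
  rule 5 (vowel merger): emfabuwaf → emfebuwef
  rule 6 (vowel merger): emfebuwef → emfebowef
  ⇒ Denek emfebowef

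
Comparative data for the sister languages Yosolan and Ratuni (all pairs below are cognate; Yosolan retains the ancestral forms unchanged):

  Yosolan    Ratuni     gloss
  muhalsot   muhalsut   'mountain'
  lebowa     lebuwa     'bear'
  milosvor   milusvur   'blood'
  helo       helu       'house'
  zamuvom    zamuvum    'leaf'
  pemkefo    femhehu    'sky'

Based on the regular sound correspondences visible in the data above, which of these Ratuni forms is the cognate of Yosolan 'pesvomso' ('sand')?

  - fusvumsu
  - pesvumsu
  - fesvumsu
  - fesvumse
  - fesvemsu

pemkefo ~ femhehu — Yosolan p corresponds to Ratuni f word-initially before a front vowel.
zamuvom ~ zamuvum — Yosolan o corresponds to Ratuni u after a consonant, before a nasal.
helo ~ helu, pemkefo ~ femhehu — Yosolan o corresponds to Ratuni u word-finally.
Applying these to Yosolan 'pesvomso':
  pesvomso → fesvomso   (p→f word-initially before a front vowel)
  fesvomso → fesvumso   (o→u after a consonant, before a nasal)
  fesvumso → fesvumsu   (o→u word-finally)
So the Ratuni cognate is 'fesvumsu'.

fesvumsu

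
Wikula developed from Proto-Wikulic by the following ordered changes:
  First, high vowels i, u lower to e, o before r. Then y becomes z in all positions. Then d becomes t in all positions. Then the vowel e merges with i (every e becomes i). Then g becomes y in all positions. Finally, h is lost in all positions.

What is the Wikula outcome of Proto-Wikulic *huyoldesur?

Wikula: *huyoldesur
  huyoldesur → huyoldesor   [pre-rhotic lowering]
  huyoldesor → huzoldesor   [unconditioned shift]
  huzoldesor → huzoltesor   [unconditioned shift]
  huzoltesor → huzoltisor   [vowel merger]
  huzoltisor (rule 5 does not apply)
  huzoltisor → uzoltisor   [h-loss]
  giving Wikula uzoltisor.

uzoltisor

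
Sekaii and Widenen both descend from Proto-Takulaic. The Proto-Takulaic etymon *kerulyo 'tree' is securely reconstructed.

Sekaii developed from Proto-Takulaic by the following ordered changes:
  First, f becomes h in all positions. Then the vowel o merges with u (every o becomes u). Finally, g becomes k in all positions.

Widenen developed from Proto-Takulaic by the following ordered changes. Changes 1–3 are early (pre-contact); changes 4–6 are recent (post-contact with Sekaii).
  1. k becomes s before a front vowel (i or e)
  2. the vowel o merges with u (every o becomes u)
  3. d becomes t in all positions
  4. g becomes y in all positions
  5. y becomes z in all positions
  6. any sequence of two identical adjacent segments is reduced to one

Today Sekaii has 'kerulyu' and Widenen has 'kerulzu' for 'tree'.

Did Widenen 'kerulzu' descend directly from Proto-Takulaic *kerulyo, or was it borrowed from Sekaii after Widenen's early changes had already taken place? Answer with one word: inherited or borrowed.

If inherited, *kerulyo would pass through all of Widenen's changes:
Widenen: start from *kerulyo.
  rule 1 (palatalisation): kerulyo → serulyo
  rule 2 (vowel merger): serulyo → serulyu
  rule 3: no change — serulyu
  rule 4: no change — serulyu
  rule 5 (unconditioned shift): serulyu → serulzu
  rule 6: no change — serulzu
  ⇒ Widenen serulzu
If borrowed from Sekaii 'kerulyu' after the early changes, it would undergo only the recent ones:
  rule 4 (unconditioned shift): no change (kerulyu)
  rule 5 (unconditioned shift): kerulyu → kerulzu
  rule 6 (degemination): no change (kerulzu)
  ⇒ as a loan: kerulzu
Widenen 'kerulzu' matches the loan outcome 'kerulzu', not the inherited 'serulzu' — it skipped the early Widenen changes, so it was borrowed from Sekaii.

borrowed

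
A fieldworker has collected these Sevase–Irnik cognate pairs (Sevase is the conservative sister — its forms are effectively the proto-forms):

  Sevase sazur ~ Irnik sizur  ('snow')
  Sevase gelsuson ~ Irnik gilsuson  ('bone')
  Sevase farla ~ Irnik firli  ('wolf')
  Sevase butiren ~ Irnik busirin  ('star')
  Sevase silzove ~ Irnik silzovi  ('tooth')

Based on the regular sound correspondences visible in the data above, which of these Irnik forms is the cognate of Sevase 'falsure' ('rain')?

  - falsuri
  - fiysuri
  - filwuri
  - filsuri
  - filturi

sazur ~ sizur — Sevase a corresponds to Irnik i after a consonant, before a consonant other than r, m, n, p, b, f, v.
silzove ~ silzovi — Sevase e corresponds to Irnik i word-finally.
Applying these to Sevase 'falsure':
  falsure → filsure   (a→i after a consonant, before a consonant other than r, m, n, p, b, f, v)
  filsure → filsuri   (e→i word-finally)
So the Irnik cognate is 'filsuri'.

filsuri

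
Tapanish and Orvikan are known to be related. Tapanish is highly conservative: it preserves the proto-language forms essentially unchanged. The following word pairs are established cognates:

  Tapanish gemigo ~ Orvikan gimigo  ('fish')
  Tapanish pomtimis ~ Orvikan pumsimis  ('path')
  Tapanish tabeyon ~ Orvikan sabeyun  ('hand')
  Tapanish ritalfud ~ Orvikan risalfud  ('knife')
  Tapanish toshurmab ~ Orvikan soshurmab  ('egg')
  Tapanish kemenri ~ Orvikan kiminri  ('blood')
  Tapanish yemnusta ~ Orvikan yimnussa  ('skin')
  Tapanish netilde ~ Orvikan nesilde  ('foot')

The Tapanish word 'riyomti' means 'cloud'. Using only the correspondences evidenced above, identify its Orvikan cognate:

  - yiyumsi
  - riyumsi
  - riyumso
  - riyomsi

riyumsi

pomtimis ~ pumsimis — Tapanish o corresponds to Orvikan u after a consonant, before a nasal.
pomtimis ~ pumsimis — Tapanish t corresponds to Orvikan s after a consonant, before a front vowel.
Applying these to Tapanish 'riyomti':
  riyomti → riyumti   (o→u after a consonant, before a nasal)
  riyumti → riyumsi   (t→s after a consonant, before a front vowel)
So the Orvikan cognate is 'riyumsi'.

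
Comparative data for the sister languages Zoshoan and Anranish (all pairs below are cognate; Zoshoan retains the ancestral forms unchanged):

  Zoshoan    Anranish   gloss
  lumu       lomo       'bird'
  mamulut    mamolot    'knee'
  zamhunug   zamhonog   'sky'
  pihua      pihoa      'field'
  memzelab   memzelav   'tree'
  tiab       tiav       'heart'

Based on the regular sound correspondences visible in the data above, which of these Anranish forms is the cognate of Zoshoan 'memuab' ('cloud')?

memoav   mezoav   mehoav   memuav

memoav

pihua ~ pihoa — Zoshoan u corresponds to Anranish o after a consonant, before a back vowel.
memzelab ~ memzelav, tiab ~ tiav — Zoshoan b corresponds to Anranish v word-finally.
Applying these to Zoshoan 'memuab':
  memuab → memoab   (u→o after a consonant, before a back vowel)
  memoab → memoav   (b→v word-finally)
So the Anranish cognate is 'memoav'.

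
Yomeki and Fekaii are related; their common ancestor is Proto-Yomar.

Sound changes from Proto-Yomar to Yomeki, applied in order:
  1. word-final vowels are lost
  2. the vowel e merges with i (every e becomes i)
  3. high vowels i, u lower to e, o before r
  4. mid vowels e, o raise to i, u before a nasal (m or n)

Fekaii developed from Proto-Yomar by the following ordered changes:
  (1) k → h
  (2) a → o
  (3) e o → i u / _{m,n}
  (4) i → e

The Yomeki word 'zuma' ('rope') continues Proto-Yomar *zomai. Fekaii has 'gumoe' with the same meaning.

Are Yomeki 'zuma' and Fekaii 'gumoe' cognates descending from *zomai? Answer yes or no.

no

Derive the expected Fekaii reflex of *zomai:
Fekaii: *zomai
  zomai (rule 1 does not apply)
  zomai → zomoi   [vowel merger]
  zomoi → zumoi   [pre-nasal raising]
  zumoi → zumoe   [vowel merger]
  giving Fekaii zumoe.
The regular Fekaii reflex would be 'zumoe', but the attested form is 'gumoe'. The correspondence is irregular, so they are not cognates (the Fekaii form has a different source).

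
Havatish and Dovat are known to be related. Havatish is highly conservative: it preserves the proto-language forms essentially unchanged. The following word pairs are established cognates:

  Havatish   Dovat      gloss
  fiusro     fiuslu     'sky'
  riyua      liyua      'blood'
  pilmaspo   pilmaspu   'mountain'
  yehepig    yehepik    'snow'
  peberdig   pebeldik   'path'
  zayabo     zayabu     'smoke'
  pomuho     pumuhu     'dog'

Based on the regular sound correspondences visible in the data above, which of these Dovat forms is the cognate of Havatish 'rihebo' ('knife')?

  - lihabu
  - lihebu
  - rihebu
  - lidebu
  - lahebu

lihebu

riyua ~ liyua — Havatish r corresponds to Dovat l word-initially before a front vowel.
fiusro ~ fiuslu, pilmaspo ~ pilmaspu — Havatish o corresponds to Dovat u word-finally.
Applying these to Havatish 'rihebo':
  rihebo → lihebo   (r→l word-initially before a front vowel)
  lihebo → lihebu   (o→u word-finally)
So the Dovat cognate is 'lihebu'.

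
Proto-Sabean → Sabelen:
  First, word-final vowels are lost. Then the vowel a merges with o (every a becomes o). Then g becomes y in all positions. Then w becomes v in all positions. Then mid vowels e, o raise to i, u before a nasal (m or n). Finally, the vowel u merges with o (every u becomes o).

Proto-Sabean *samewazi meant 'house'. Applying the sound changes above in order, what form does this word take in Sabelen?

somevoz

Sabelen: *samewazi
  samewazi → samewaz   [apocope]
  samewaz → somewoz   [vowel merger]
  somewoz (rule 3 does not apply)
  somewoz → somevoz   [unconditioned shift]
  somevoz → sumevoz   [pre-nasal raising]
  sumevoz → somevoz   [vowel merger]
  giving Sabelen somevoz.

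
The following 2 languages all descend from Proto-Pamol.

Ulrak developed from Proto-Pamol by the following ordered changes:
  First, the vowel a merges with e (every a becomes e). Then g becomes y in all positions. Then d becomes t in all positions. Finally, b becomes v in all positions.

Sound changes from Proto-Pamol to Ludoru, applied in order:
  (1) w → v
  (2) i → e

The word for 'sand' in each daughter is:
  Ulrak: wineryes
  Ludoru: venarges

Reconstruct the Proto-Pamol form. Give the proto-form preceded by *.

Position 4: Ulrak has e, Ludoru has a. Ludoru preserves a here (none of its changes turn any other segment into a), so the proto-segment is *a.
Position 2: Ulrak has i, Ludoru has e. Ulrak preserves i here (none of its changes turn any other segment into i), so the proto-segment is *i.
Position 1: Ulrak has w, Ludoru has v. Ulrak preserves w here (none of its changes turn any other segment into w), so the proto-segment is *w.
This points to *winarges. Verify forward in each daughter:
Ulrak: *winarges > winerges > wineryes  (by vowel merger, unconditioned shift)
Ludoru: *winarges
  winarges → vinarges   [unconditioned shift]
  vinarges → venarges   [vowel merger]
  giving Ludoru venarges.
Only *winarges yields all of Ulrak wineryes, Ludoru venarges.

*winarges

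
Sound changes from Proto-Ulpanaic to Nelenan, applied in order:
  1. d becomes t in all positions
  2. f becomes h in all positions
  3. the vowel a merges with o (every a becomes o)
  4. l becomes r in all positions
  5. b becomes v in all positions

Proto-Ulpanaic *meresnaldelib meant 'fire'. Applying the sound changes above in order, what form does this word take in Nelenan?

Nelenan: *meresnaldelib > meresnaltelib > meresnoltelib > meresnorterib > meresnorteriv  (by unconditioned shift, vowel merger, unconditioned shift, unconditioned shift)

meresnorteriv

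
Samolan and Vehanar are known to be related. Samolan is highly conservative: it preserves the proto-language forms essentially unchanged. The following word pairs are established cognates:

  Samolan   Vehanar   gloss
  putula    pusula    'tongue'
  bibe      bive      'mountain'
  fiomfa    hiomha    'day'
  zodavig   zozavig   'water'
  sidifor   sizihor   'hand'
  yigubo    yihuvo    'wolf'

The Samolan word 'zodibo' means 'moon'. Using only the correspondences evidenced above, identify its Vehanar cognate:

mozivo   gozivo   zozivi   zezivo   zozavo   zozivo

sidifor ~ sizihor — Samolan d corresponds to Vehanar z between vowels (before a front vowel).
yigubo ~ yihuvo — Samolan b corresponds to Vehanar v between vowels (before a back vowel).
Applying these to Samolan 'zodibo':
  zodibo → zozibo   (d→z between vowels (before a front vowel))
  zozibo → zozivo   (b→v between vowels (before a back vowel))
So the Vehanar cognate is 'zozivo'.

zozivo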